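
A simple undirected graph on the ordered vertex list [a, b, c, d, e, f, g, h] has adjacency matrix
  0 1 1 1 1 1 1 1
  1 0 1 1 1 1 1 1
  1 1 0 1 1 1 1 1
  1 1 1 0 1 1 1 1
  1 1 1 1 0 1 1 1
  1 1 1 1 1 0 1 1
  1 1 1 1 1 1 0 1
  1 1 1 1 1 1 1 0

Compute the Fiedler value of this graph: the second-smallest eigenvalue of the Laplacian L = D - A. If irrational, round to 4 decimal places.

8

Each diagonal entry of L is the vertex degree and each off-diagonal entry is -1 where an edge is present, 0 otherwise; in the order [a, b, c, d, e, f, g, h] the diagonal is [7, 7, 7, 7, 7, 7, 7, 7]. The smallest Laplacian eigenvalue is always 0. The next one, lambda_2 = 8, measures how hard the graph is to disconnect: larger values mean better connectivity. By the matrix-tree theorem the graph has (1/8) * product of the nonzero eigenvalues = 262144 spanning trees. There is one zero in the spectrum, matching the 1 component.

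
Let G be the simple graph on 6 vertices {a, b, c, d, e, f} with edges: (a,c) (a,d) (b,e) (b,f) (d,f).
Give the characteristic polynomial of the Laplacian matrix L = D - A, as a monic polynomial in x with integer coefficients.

Reading degrees in the order [a, b, c, d, e, f] gives [2, 2, 1, 2, 1, 2]; set D = diag(2, 2, 1, 2, 1, 2) and form L = D - A. L has integer entries, so p(x) = det(xI - L) has integer coefficients. Expanding the determinant yields x^6 - 10x^5 + 36x^4 - 56x^3 + 35x^2 - 6x. The coefficient of x^5 equals -trace(L) = -10, matching the sum of degrees. The largest eigenvalue, 3.7321, is at most the vertex count 6. By the matrix-tree theorem the graph has (1/6) * product of the nonzero eigenvalues = 1 spanning tree.

x^6 - 10x^5 + 36x^4 - 56x^3 + 35x^2 - 6x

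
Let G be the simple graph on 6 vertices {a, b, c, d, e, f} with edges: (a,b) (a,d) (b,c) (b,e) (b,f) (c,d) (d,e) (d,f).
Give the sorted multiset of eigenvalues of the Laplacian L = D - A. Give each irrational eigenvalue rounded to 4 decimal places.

With the vertex order [a, b, c, d, e, f], the degrees are [2, 4, 2, 4, 2, 2], giving D = diag(2, 4, 2, 4, 2, 2) and L = D - A. Diagonalising L (or applying a numerical eigensolver to the 6x6 matrix) gives the spectrum above. The single zero eigenvalue shows the graph is connected. There is one zero in the spectrum, matching the 1 component.

[0, 2, 2, 2, 4, 6]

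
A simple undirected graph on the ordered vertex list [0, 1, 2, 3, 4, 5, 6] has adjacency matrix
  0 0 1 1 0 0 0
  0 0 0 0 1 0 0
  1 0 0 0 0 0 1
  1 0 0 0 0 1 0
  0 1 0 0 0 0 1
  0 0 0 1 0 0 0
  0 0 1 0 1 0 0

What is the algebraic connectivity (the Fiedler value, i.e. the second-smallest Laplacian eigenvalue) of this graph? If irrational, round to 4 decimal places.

0.1981

Each diagonal entry of L is the vertex degree and each off-diagonal entry is -1 where an edge is present, 0 otherwise; in the order [0, 1, 2, 3, 4, 5, 6] the diagonal is [2, 1, 2, 2, 2, 1, 2]. Computing the eigenvalues of L and sorting gives [0, 0.1981, 0.7530, 1.5550, 2.4450, 3.2470, 3.8019]. The Fiedler value lambda_2 = 0.1981 is strictly positive, so the graph is connected. There is one zero in the spectrum, matching the 1 component.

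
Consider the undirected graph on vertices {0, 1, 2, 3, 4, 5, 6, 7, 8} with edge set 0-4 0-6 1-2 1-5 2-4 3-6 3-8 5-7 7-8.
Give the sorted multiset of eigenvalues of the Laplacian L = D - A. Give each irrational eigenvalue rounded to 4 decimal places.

Reading degrees in the order [0, 1, 2, 3, 4, 5, 6, 7, 8] gives [2, 2, 2, 2, 2, 2, 2, 2, 2]; set D = diag(2, 2, 2, 2, 2, 2, 2, 2, 2) and form L = D - A. Diagonalising L (or applying a numerical eigensolver to the 9x9 matrix) gives the spectrum above. The single zero eigenvalue shows the graph is connected.

[0, 0.4679, 0.4679, 1.6527, 1.6527, 3, 3, 3.8794, 3.8794]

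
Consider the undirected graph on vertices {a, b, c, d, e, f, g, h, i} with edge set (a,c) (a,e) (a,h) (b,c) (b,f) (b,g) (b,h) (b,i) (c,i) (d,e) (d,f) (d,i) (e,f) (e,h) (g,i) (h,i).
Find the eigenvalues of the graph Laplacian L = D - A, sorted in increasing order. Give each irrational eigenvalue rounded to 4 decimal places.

[0, 1.4825, 1.8597, 3, 3.5858, 3.8803, 5.2058, 6.4142, 6.5717]

Reading degrees in the order [a, b, c, d, e, f, g, h, i] gives [3, 5, 3, 3, 4, 3, 2, 4, 5]; set D = diag(3, 5, 3, 3, 4, 3, 2, 4, 5) and form L = D - A. Diagonalising L (or applying a numerical eigensolver to the 9x9 matrix) gives the spectrum above. The single zero eigenvalue shows the graph is connected. The eigenvalues sum to 32, which equals trace(L) = 2|E|.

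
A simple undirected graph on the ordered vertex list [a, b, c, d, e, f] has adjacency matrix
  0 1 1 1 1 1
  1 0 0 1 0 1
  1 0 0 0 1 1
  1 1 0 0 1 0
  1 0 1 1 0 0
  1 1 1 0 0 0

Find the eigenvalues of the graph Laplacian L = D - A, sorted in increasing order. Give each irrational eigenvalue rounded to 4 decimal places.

Reading degrees in the order [a, b, c, d, e, f] gives [5, 3, 3, 3, 3, 3]; set D = diag(5, 3, 3, 3, 3, 3) and form L = D - A. Diagonalising L (or applying a numerical eigensolver to the 6x6 matrix) gives the spectrum above. There is one zero in the spectrum, matching the 1 component.

[0, 2.3820, 2.3820, 4.6180, 4.6180, 6]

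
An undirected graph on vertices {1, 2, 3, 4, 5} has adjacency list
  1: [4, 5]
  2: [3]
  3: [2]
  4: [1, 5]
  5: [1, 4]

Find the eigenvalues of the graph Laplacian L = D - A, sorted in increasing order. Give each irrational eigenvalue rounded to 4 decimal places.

[0, 0, 2, 3, 3]

Reading degrees in the order [1, 2, 3, 4, 5] gives [2, 1, 1, 2, 2]; set D = diag(2, 1, 1, 2, 2) and form L = D - A. Since every row of L sums to 0, the all-ones vector is in the kernel and 0 is an eigenvalue. The 2 zero eigenvalues correspond to the 2 connected components. The largest eigenvalue, 3, is at most the vertex count 5.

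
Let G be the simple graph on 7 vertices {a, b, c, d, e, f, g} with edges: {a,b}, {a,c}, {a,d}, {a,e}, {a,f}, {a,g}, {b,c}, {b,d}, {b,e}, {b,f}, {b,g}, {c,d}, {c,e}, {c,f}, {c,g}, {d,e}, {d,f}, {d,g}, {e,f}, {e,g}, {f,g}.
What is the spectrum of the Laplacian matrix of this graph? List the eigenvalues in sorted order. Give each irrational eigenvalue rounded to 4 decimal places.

Reading degrees in the order [a, b, c, d, e, f, g] gives [6, 6, 6, 6, 6, 6, 6]; set D = diag(6, 6, 6, 6, 6, 6, 6) and form L = D - A. L is symmetric positive semidefinite, so every eigenvalue is real and nonnegative. The eigenvalues sum to 42, which equals trace(L) = 2|E|.

[0, 7, 7, 7, 7, 7, 7]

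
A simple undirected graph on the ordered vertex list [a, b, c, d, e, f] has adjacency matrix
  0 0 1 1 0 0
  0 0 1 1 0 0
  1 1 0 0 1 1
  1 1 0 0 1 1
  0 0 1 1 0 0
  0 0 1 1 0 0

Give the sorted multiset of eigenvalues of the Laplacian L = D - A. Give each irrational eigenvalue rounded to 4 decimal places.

[0, 2, 2, 2, 4, 6]

Each diagonal entry of L is the vertex degree and each off-diagonal entry is -1 where an edge is present, 0 otherwise; in the order [a, b, c, d, e, f] the diagonal is [2, 2, 4, 4, 2, 2]. The multiplicity of 0 as a Laplacian eigenvalue equals the number of connected components. The eigenvalues sum to 16, which equals trace(L) = 2|E|. There is one zero in the spectrum, matching the 1 component.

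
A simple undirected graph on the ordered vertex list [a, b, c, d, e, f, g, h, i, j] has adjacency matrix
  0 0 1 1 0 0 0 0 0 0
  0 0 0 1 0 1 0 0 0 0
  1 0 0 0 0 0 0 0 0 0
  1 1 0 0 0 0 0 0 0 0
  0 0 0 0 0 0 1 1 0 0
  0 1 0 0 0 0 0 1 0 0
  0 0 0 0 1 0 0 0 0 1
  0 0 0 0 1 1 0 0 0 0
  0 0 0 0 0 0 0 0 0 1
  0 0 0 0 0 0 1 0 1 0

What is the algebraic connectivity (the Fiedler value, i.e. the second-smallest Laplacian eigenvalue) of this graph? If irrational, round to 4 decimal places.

0.0979

Each diagonal entry of L is the vertex degree and each off-diagonal entry is -1 where an edge is present, 0 otherwise; in the order [a, b, c, d, e, f, g, h, i, j] the diagonal is [2, 2, 1, 2, 2, 2, 2, 2, 1, 2]. The sorted Laplacian eigenvalues are [0, 0.0979, 0.3820, 0.8244, 1.3820, 2, 2.6180, 3.1756, 3.6180, 3.9021]; the algebraic connectivity is the second entry, 0.0979. By the matrix-tree theorem the graph has (1/10) * product of the nonzero eigenvalues = 1 spanning tree.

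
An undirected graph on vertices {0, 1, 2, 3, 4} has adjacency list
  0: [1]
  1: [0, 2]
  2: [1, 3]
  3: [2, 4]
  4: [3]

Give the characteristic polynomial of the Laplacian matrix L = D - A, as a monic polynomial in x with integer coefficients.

x^5 - 8x^4 + 21x^3 - 20x^2 + 5x

Reading degrees in the order [0, 1, 2, 3, 4] gives [1, 2, 2, 2, 1]; set D = diag(1, 2, 2, 2, 1) and form L = D - A. L has integer entries, so p(x) = det(xI - L) has integer coefficients. Expanding the determinant yields x^5 - 8x^4 + 21x^3 - 20x^2 + 5x. The coefficient of x^4 equals -trace(L) = -8, matching the sum of degrees. The largest eigenvalue, 3.6180, is at most the vertex count 5.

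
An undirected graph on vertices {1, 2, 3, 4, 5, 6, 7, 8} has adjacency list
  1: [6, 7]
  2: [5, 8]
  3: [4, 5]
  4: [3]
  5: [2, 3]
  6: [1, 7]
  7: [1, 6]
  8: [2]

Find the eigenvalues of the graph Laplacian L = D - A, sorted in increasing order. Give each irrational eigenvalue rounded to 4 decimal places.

With the vertex order [1, 2, 3, 4, 5, 6, 7, 8], the degrees are [2, 2, 2, 1, 2, 2, 2, 1], giving D = diag(2, 2, 2, 1, 2, 2, 2, 1) and L = D - A. The multiplicity of 0 as a Laplacian eigenvalue equals the number of connected components. The 2 zero eigenvalues correspond to the 2 connected components.

[0, 0, 0.3820, 1.3820, 2.6180, 3, 3, 3.6180]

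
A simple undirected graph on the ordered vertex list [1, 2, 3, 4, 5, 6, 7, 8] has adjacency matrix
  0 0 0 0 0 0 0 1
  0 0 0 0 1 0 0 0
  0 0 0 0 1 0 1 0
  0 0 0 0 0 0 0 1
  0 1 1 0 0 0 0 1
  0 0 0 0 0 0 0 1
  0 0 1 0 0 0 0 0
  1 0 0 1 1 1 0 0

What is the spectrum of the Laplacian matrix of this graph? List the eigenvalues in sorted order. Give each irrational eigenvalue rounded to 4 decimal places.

Reading degrees in the order [1, 2, 3, 4, 5, 6, 7, 8] gives [1, 1, 2, 1, 3, 1, 1, 4]; set D = diag(1, 1, 2, 1, 3, 1, 1, 4) and form L = D - A. L is symmetric positive semidefinite, so every eigenvalue is real and nonnegative. The eigenvalues sum to 14, which equals trace(L) = 2|E|.

[0, 0.2888, 0.6742, 1, 1, 2.1694, 3.5857, 5.2819]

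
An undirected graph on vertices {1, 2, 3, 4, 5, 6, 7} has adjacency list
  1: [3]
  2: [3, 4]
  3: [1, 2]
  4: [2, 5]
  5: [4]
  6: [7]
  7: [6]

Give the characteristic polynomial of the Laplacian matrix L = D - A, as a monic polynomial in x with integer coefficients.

x^7 - 10x^6 + 37x^5 - 62x^4 + 45x^3 - 10x^2

Each diagonal entry of L is the vertex degree and each off-diagonal entry is -1 where an edge is present, 0 otherwise; in the order [1, 2, 3, 4, 5, 6, 7] the diagonal is [1, 2, 2, 2, 1, 1, 1]. Computing det(xI - L) by cofactor expansion (or equivalently via sum-over-permutations) gives x^7 - 10x^6 + 37x^5 - 62x^4 + 45x^3 - 10x^2. Since p(0) = det(-L) = 0, x divides p(x).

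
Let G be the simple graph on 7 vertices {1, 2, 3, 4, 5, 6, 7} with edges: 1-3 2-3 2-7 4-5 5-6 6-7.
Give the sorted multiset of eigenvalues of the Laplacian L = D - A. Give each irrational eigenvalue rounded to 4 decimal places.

[0, 0.1981, 0.7530, 1.5550, 2.4450, 3.2470, 3.8019]

With the vertex order [1, 2, 3, 4, 5, 6, 7], the degrees are [1, 2, 2, 1, 2, 2, 2], giving D = diag(1, 2, 2, 1, 2, 2, 2) and L = D - A. Diagonalising L (or applying a numerical eigensolver to the 7x7 matrix) gives the spectrum above. The eigenvalues sum to 12, which equals trace(L) = 2|E|.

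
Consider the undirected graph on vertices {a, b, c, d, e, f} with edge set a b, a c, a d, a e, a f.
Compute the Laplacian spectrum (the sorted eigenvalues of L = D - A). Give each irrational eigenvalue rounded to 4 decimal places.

[0, 1, 1, 1, 1, 6]

Reading degrees in the order [a, b, c, d, e, f] gives [5, 1, 1, 1, 1, 1]; set D = diag(5, 1, 1, 1, 1, 1) and form L = D - A. L is symmetric positive semidefinite, so every eigenvalue is real and nonnegative. The single zero eigenvalue shows the graph is connected. The largest eigenvalue, 6, is at most the vertex count 6.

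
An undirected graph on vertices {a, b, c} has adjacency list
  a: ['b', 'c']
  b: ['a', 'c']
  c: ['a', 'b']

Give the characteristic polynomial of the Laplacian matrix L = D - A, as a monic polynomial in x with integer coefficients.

With the vertex order [a, b, c], the degrees are [2, 2, 2], giving D = diag(2, 2, 2) and L = D - A. The eigenvalues of L are [0, 3, 3]; the characteristic polynomial is the product of (x - lambda_i), which multiplies out to x^3 - 6x^2 + 9x. The constant term is 0 because L is singular (the all-ones vector lies in its kernel). The eigenvalues sum to 6, which equals trace(L) = 2|E|.

x^3 - 6x^2 + 9x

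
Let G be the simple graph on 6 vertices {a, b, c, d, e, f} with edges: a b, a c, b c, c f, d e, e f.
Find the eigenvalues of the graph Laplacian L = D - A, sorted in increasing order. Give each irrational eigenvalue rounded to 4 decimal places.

[0, 0.3249, 1.4608, 3, 3, 4.2143]

With the vertex order [a, b, c, d, e, f], the degrees are [2, 2, 3, 1, 2, 2], giving D = diag(2, 2, 3, 1, 2, 2) and L = D - A. L is symmetric positive semidefinite, so every eigenvalue is real and nonnegative. The single zero eigenvalue shows the graph is connected. The largest eigenvalue, 4.2143, is at most the vertex count 6. By the matrix-tree theorem the graph has (1/6) * product of the nonzero eigenvalues = 3 spanning trees.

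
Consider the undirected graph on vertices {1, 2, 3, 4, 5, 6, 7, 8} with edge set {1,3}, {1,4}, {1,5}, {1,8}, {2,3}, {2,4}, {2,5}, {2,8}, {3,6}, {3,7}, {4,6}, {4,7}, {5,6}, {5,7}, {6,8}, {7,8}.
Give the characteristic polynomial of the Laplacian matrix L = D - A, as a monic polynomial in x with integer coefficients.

x^8 - 32x^7 + 432x^6 - 3200x^5 + 14080x^4 - 36864x^3 + 53248x^2 - 32768x

With the vertex order [1, 2, 3, 4, 5, 6, 7, 8], the degrees are [4, 4, 4, 4, 4, 4, 4, 4], giving D = diag(4, 4, 4, 4, 4, 4, 4, 4) and L = D - A. Computing det(xI - L) by cofactor expansion (or equivalently via sum-over-permutations) gives x^8 - 32x^7 + 432x^6 - 3200x^5 + 14080x^4 - 36864x^3 + 53248x^2 - 32768x. The coefficient of x^7 equals -trace(L) = -32, matching the sum of degrees. The eigenvalues sum to 32, which equals trace(L) = 2|E|.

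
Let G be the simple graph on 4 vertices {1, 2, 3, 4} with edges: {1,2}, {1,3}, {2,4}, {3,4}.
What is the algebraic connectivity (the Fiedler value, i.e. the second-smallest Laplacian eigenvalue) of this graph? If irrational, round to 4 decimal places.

Each diagonal entry of L is the vertex degree and each off-diagonal entry is -1 where an edge is present, 0 otherwise; in the order [1, 2, 3, 4] the diagonal is [2, 2, 2, 2]. The smallest Laplacian eigenvalue is always 0. The next one, lambda_2 = 2, measures how hard the graph is to disconnect: larger values mean better connectivity. The eigenvalues sum to 8, which equals trace(L) = 2|E|.

2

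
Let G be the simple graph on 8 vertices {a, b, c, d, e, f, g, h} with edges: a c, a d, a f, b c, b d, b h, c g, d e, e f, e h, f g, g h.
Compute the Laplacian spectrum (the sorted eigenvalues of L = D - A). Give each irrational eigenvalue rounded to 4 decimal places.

Each diagonal entry of L is the vertex degree and each off-diagonal entry is -1 where an edge is present, 0 otherwise; in the order [a, b, c, d, e, f, g, h] the diagonal is [3, 3, 3, 3, 3, 3, 3, 3]. L is symmetric positive semidefinite, so every eigenvalue is real and nonnegative. The largest eigenvalue, 6, is at most the vertex count 8.

[0, 2, 2, 2, 4, 4, 4, 6]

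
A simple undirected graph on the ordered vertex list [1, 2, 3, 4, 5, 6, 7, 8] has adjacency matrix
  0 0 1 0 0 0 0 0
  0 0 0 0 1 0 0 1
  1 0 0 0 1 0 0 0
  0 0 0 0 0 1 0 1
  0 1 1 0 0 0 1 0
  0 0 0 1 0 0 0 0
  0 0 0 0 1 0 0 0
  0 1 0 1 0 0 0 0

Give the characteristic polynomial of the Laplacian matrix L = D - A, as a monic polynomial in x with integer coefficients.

With the vertex order [1, 2, 3, 4, 5, 6, 7, 8], the degrees are [1, 2, 2, 2, 3, 1, 1, 2], giving D = diag(1, 2, 2, 2, 3, 1, 1, 2) and L = D - A. Computing det(xI - L) by cofactor expansion (or equivalently via sum-over-permutations) gives x^8 - 14x^7 + 77x^6 - 212x^5 + 308x^4 - 228x^3 + 76x^2 - 8x. The constant term is 0 because L is singular (the all-ones vector lies in its kernel). The eigenvalues sum to 14, which equals trace(L) = 2|E|. There is one zero in the spectrum, matching the 1 component.

x^8 - 14x^7 + 77x^6 - 212x^5 + 308x^4 - 228x^3 + 76x^2 - 8x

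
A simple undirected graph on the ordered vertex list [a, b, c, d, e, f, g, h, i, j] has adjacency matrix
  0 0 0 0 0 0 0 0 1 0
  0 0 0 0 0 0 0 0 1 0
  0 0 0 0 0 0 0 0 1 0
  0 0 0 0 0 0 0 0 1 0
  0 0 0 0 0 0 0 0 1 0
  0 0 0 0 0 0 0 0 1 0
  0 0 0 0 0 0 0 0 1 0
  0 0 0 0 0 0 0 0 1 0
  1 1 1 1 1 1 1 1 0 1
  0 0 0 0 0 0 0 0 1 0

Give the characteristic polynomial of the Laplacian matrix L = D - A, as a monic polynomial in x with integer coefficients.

Each diagonal entry of L is the vertex degree and each off-diagonal entry is -1 where an edge is present, 0 otherwise; in the order [a, b, c, d, e, f, g, h, i, j] the diagonal is [1, 1, 1, 1, 1, 1, 1, 1, 9, 1]. L has integer entries, so p(x) = det(xI - L) has integer coefficients. Expanding the determinant yields x^10 - 18x^9 + 108x^8 - 336x^7 + 630x^6 - 756x^5 + 588x^4 - 288x^3 + 81x^2 - 10x. The constant term is 0 because L is singular (the all-ones vector lies in its kernel). By the matrix-tree theorem the graph has (1/10) * product of the nonzero eigenvalues = 1 spanning tree.

x^10 - 18x^9 + 108x^8 - 336x^7 + 630x^6 - 756x^5 + 588x^4 - 288x^3 + 81x^2 - 10x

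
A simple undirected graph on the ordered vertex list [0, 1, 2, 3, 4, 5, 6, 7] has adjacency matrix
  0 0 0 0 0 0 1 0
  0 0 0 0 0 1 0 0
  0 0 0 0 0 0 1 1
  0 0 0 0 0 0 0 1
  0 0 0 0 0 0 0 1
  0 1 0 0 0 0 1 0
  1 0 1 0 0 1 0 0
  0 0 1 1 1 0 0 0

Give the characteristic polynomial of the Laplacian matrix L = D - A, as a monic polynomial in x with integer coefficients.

Each diagonal entry of L is the vertex degree and each off-diagonal entry is -1 where an edge is present, 0 otherwise; in the order [0, 1, 2, 3, 4, 5, 6, 7] the diagonal is [1, 1, 2, 1, 1, 2, 3, 3]. Computing det(xI - L) by cofactor expansion (or equivalently via sum-over-permutations) gives x^8 - 14x^7 + 76x^6 - 204x^5 + 288x^4 - 210x^3 + 71x^2 - 8x. The coefficient of x^7 equals -trace(L) = -14, matching the sum of degrees. The largest eigenvalue, 4.4763, is at most the vertex count 8.

x^8 - 14x^7 + 76x^6 - 204x^5 + 288x^4 - 210x^3 + 71x^2 - 8x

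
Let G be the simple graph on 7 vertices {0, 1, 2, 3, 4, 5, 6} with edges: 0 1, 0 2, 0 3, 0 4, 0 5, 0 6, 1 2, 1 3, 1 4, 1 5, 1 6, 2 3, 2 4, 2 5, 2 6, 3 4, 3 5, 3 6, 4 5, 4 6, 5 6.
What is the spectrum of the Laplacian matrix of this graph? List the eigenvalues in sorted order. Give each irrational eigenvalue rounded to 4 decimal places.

Each diagonal entry of L is the vertex degree and each off-diagonal entry is -1 where an edge is present, 0 otherwise; in the order [0, 1, 2, 3, 4, 5, 6] the diagonal is [6, 6, 6, 6, 6, 6, 6]. The multiplicity of 0 as a Laplacian eigenvalue equals the number of connected components.

[0, 7, 7, 7, 7, 7, 7]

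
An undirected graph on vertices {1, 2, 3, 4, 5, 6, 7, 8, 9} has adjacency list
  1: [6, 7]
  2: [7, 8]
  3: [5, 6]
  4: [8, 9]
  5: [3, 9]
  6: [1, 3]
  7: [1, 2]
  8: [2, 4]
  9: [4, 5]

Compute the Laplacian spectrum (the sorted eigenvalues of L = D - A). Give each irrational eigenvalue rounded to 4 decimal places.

[0, 0.4679, 0.4679, 1.6527, 1.6527, 3, 3, 3.8794, 3.8794]

With the vertex order [1, 2, 3, 4, 5, 6, 7, 8, 9], the degrees are [2, 2, 2, 2, 2, 2, 2, 2, 2], giving D = diag(2, 2, 2, 2, 2, 2, 2, 2, 2) and L = D - A. Diagonalising L (or applying a numerical eigensolver to the 9x9 matrix) gives the spectrum above. The single zero eigenvalue shows the graph is connected. There is one zero in the spectrum, matching the 1 component.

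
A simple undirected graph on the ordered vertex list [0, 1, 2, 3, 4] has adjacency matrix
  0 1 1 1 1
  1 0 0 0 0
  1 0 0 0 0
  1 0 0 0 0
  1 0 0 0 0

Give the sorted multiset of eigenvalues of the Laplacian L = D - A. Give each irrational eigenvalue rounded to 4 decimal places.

[0, 1, 1, 1, 5]

Each diagonal entry of L is the vertex degree and each off-diagonal entry is -1 where an edge is present, 0 otherwise; in the order [0, 1, 2, 3, 4] the diagonal is [4, 1, 1, 1, 1]. The multiplicity of 0 as a Laplacian eigenvalue equals the number of connected components. The single zero eigenvalue shows the graph is connected. There is one zero in the spectrum, matching the 1 component.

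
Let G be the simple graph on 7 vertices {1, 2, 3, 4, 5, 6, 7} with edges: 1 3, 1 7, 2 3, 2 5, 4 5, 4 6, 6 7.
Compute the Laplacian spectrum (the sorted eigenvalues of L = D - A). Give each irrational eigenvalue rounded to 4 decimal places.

[0, 0.7530, 0.7530, 2.4450, 2.4450, 3.8019, 3.8019]

Each diagonal entry of L is the vertex degree and each off-diagonal entry is -1 where an edge is present, 0 otherwise; in the order [1, 2, 3, 4, 5, 6, 7] the diagonal is [2, 2, 2, 2, 2, 2, 2]. The multiplicity of 0 as a Laplacian eigenvalue equals the number of connected components.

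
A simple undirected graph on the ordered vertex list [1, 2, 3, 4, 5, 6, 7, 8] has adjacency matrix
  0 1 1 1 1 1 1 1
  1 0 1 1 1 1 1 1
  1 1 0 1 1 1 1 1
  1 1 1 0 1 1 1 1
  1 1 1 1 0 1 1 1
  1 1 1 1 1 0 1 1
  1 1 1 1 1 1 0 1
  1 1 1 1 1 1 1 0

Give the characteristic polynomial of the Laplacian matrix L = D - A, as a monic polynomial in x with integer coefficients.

With the vertex order [1, 2, 3, 4, 5, 6, 7, 8], the degrees are [7, 7, 7, 7, 7, 7, 7, 7], giving D = diag(7, 7, 7, 7, 7, 7, 7, 7) and L = D - A. Computing det(xI - L) by cofactor expansion (or equivalently via sum-over-permutations) gives x^8 - 56x^7 + 1344x^6 - 17920x^5 + 143360x^4 - 688128x^3 + 1835008x^2 - 2097152x. Since p(0) = det(-L) = 0, x divides p(x). The largest eigenvalue, 8, is at most the vertex count 8.

x^8 - 56x^7 + 1344x^6 - 17920x^5 + 143360x^4 - 688128x^3 + 1835008x^2 - 2097152x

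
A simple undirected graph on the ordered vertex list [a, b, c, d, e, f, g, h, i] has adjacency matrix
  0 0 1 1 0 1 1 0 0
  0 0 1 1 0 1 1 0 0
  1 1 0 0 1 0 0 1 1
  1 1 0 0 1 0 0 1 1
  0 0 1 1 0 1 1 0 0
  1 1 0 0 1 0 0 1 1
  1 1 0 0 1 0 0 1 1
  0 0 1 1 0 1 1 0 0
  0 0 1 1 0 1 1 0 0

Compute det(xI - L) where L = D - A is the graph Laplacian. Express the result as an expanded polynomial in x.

x^9 - 40x^8 + 690x^7 - 6720x^6 + 40485x^5 - 154704x^4 + 366560x^3 - 492800x^2 + 288000x

Reading degrees in the order [a, b, c, d, e, f, g, h, i] gives [4, 4, 5, 5, 4, 5, 5, 4, 4]; set D = diag(4, 4, 5, 5, 4, 5, 5, 4, 4) and form L = D - A. L has integer entries, so p(x) = det(xI - L) has integer coefficients. Expanding the determinant yields x^9 - 40x^8 + 690x^7 - 6720x^6 + 40485x^5 - 154704x^4 + 366560x^3 - 492800x^2 + 288000x. Since p(0) = det(-L) = 0, x divides p(x).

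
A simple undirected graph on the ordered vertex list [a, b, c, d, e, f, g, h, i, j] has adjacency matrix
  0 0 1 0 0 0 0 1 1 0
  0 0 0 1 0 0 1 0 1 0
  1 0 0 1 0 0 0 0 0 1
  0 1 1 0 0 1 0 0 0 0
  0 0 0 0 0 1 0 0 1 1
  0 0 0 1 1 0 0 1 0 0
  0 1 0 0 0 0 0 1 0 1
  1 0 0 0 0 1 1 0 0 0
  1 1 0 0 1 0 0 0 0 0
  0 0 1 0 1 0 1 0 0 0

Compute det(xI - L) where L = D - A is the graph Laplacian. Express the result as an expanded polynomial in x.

x^10 - 30x^9 + 390x^8 - 2880x^7 + 13305x^6 - 39882x^5 + 77640x^4 - 94800x^3 + 66000x^2 - 20000x

With the vertex order [a, b, c, d, e, f, g, h, i, j], the degrees are [3, 3, 3, 3, 3, 3, 3, 3, 3, 3], giving D = diag(3, 3, 3, 3, 3, 3, 3, 3, 3, 3) and L = D - A. Computing det(xI - L) by cofactor expansion (or equivalently via sum-over-permutations) gives x^10 - 30x^9 + 390x^8 - 2880x^7 + 13305x^6 - 39882x^5 + 77640x^4 - 94800x^3 + 66000x^2 - 20000x. The coefficient of x^9 equals -trace(L) = -30, matching the sum of degrees. There is one zero in the spectrum, matching the 1 component.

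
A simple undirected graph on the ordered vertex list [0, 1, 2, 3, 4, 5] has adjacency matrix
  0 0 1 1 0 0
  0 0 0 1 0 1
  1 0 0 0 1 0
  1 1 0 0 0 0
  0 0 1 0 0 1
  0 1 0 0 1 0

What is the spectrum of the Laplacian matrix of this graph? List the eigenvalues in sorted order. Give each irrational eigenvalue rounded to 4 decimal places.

Each diagonal entry of L is the vertex degree and each off-diagonal entry is -1 where an edge is present, 0 otherwise; in the order [0, 1, 2, 3, 4, 5] the diagonal is [2, 2, 2, 2, 2, 2]. Diagonalising L (or applying a numerical eigensolver to the 6x6 matrix) gives the spectrum above. The single zero eigenvalue shows the graph is connected. By the matrix-tree theorem the graph has (1/6) * product of the nonzero eigenvalues = 6 spanning trees.

[0, 1, 1, 3, 3, 4]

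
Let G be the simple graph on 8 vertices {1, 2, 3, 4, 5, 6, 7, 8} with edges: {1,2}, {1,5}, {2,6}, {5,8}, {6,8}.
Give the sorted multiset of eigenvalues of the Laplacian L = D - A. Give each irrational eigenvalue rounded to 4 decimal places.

[0, 0, 0, 0, 1.3820, 1.3820, 3.6180, 3.6180]

Reading degrees in the order [1, 2, 3, 4, 5, 6, 7, 8] gives [2, 2, 0, 0, 2, 2, 0, 2]; set D = diag(2, 2, 0, 0, 2, 2, 0, 2) and form L = D - A. Since every row of L sums to 0, the all-ones vector is in the kernel and 0 is an eigenvalue. The 4 zero eigenvalues correspond to the 4 connected components. There are 4 zeros in the spectrum, matching the 4 components.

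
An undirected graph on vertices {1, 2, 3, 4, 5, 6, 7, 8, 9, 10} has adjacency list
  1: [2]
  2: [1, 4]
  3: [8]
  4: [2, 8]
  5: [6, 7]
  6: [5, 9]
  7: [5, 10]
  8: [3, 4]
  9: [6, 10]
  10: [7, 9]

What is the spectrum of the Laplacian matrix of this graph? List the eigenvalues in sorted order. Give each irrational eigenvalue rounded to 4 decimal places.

Reading degrees in the order [1, 2, 3, 4, 5, 6, 7, 8, 9, 10] gives [1, 2, 1, 2, 2, 2, 2, 2, 2, 2]; set D = diag(1, 2, 1, 2, 2, 2, 2, 2, 2, 2) and form L = D - A. L is symmetric positive semidefinite, so every eigenvalue is real and nonnegative. The 2 zero eigenvalues correspond to the 2 connected components. There are 2 zeros in the spectrum, matching the 2 components.

[0, 0, 0.3820, 1.3820, 1.3820, 1.3820, 2.6180, 3.6180, 3.6180, 3.6180]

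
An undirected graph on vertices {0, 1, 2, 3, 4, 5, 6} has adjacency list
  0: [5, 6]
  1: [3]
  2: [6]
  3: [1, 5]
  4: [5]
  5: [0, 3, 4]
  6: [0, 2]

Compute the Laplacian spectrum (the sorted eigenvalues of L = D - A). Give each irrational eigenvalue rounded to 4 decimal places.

Reading degrees in the order [0, 1, 2, 3, 4, 5, 6] gives [2, 1, 1, 2, 1, 3, 2]; set D = diag(2, 1, 1, 2, 1, 3, 2) and form L = D - A. L is symmetric positive semidefinite, so every eigenvalue is real and nonnegative. There is one zero in the spectrum, matching the 1 component.

[0, 0.2603, 0.6262, 1.4055, 2.2742, 3.0996, 4.3342]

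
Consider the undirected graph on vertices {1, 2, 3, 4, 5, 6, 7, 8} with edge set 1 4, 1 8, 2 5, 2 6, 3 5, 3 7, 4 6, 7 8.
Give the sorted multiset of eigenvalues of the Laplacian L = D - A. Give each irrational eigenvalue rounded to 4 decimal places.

[0, 0.5858, 0.5858, 2, 2, 3.4142, 3.4142, 4]

With the vertex order [1, 2, 3, 4, 5, 6, 7, 8], the degrees are [2, 2, 2, 2, 2, 2, 2, 2], giving D = diag(2, 2, 2, 2, 2, 2, 2, 2) and L = D - A. Since every row of L sums to 0, the all-ones vector is in the kernel and 0 is an eigenvalue.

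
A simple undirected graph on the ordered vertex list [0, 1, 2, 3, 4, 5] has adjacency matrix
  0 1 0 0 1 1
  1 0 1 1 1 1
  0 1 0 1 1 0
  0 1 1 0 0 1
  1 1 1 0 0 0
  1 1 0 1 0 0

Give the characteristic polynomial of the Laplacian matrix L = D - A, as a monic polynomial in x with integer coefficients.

x^6 - 20x^5 + 155x^4 - 580x^3 + 1045x^2 - 726x

Reading degrees in the order [0, 1, 2, 3, 4, 5] gives [3, 5, 3, 3, 3, 3]; set D = diag(3, 5, 3, 3, 3, 3) and form L = D - A. Computing det(xI - L) by cofactor expansion (or equivalently via sum-over-permutations) gives x^6 - 20x^5 + 155x^4 - 580x^3 + 1045x^2 - 726x. The coefficient of x^5 equals -trace(L) = -20, matching the sum of degrees. By the matrix-tree theorem the graph has (1/6) * product of the nonzero eigenvalues = 121 spanning trees.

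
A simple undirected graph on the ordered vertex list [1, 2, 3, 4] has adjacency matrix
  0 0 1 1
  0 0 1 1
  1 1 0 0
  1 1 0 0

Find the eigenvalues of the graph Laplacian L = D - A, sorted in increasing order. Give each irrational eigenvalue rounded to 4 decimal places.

Each diagonal entry of L is the vertex degree and each off-diagonal entry is -1 where an edge is present, 0 otherwise; in the order [1, 2, 3, 4] the diagonal is [2, 2, 2, 2]. The multiplicity of 0 as a Laplacian eigenvalue equals the number of connected components. By the matrix-tree theorem the graph has (1/4) * product of the nonzero eigenvalues = 4 spanning trees. There is one zero in the spectrum, matching the 1 component.

[0, 2, 2, 4]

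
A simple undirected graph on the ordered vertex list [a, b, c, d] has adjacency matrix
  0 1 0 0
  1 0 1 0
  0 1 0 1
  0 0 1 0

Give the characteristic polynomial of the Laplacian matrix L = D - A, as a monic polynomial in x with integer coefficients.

x^4 - 6x^3 + 10x^2 - 4x

Each diagonal entry of L is the vertex degree and each off-diagonal entry is -1 where an edge is present, 0 otherwise; in the order [a, b, c, d] the diagonal is [1, 2, 2, 1]. L has integer entries, so p(x) = det(xI - L) has integer coefficients. Expanding the determinant yields x^4 - 6x^3 + 10x^2 - 4x. Since p(0) = det(-L) = 0, x divides p(x).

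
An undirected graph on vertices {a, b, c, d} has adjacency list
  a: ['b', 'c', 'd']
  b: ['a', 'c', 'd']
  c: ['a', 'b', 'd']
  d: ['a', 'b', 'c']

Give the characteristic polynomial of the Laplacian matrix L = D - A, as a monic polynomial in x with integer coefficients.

x^4 - 12x^3 + 48x^2 - 64x

Reading degrees in the order [a, b, c, d] gives [3, 3, 3, 3]; set D = diag(3, 3, 3, 3) and form L = D - A. L has integer entries, so p(x) = det(xI - L) has integer coefficients. Expanding the determinant yields x^4 - 12x^3 + 48x^2 - 64x. The coefficient of x^3 equals -trace(L) = -12, matching the sum of degrees. By the matrix-tree theorem the graph has (1/4) * product of the nonzero eigenvalues = 16 spanning trees.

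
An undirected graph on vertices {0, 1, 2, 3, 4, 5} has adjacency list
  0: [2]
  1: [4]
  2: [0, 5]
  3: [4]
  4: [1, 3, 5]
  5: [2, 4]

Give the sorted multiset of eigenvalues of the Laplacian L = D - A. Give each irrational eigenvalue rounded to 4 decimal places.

[0, 0.3249, 1, 1.4608, 3, 4.2143]

Each diagonal entry of L is the vertex degree and each off-diagonal entry is -1 where an edge is present, 0 otherwise; in the order [0, 1, 2, 3, 4, 5] the diagonal is [1, 1, 2, 1, 3, 2]. Diagonalising L (or applying a numerical eigensolver to the 6x6 matrix) gives the spectrum above. The single zero eigenvalue shows the graph is connected. The eigenvalues sum to 10, which equals trace(L) = 2|E|.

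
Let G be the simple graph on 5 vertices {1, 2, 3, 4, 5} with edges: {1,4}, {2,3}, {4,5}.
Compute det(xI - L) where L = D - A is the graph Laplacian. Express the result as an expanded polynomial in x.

With the vertex order [1, 2, 3, 4, 5], the degrees are [1, 1, 1, 2, 1], giving D = diag(1, 1, 1, 2, 1) and L = D - A. The eigenvalues of L are [0, 0, 1, 2, 3]; the characteristic polynomial is the product of (x - lambda_i), which multiplies out to x^5 - 6x^4 + 11x^3 - 6x^2. The constant term is 0 because L is singular (the all-ones vector lies in its kernel).

x^5 - 6x^4 + 11x^3 - 6x^2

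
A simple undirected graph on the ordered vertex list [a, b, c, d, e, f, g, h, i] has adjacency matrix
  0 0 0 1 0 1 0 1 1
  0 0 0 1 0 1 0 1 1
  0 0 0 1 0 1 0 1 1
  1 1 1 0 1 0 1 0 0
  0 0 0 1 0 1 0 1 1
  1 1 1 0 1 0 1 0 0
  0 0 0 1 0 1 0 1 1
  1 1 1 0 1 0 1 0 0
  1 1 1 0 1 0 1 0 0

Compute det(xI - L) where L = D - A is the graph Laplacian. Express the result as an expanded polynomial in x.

x^9 - 40x^8 + 690x^7 - 6720x^6 + 40485x^5 - 154704x^4 + 366560x^3 - 492800x^2 + 288000x

Each diagonal entry of L is the vertex degree and each off-diagonal entry is -1 where an edge is present, 0 otherwise; in the order [a, b, c, d, e, f, g, h, i] the diagonal is [4, 4, 4, 5, 4, 5, 4, 5, 5]. L has integer entries, so p(x) = det(xI - L) has integer coefficients. Expanding the determinant yields x^9 - 40x^8 + 690x^7 - 6720x^6 + 40485x^5 - 154704x^4 + 366560x^3 - 492800x^2 + 288000x. The coefficient of x^8 equals -trace(L) = -40, matching the sum of degrees. The eigenvalues sum to 40, which equals trace(L) = 2|E|.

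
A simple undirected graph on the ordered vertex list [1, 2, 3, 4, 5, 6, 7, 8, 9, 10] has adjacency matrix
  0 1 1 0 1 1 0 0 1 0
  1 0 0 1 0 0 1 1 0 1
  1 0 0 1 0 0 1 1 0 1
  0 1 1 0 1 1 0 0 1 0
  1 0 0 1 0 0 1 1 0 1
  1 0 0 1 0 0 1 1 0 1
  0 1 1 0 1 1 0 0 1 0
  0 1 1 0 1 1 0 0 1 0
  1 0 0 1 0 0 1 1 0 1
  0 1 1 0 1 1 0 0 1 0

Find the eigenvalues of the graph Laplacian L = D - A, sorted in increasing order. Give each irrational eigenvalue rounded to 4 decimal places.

[0, 5, 5, 5, 5, 5, 5, 5, 5, 10]

Reading degrees in the order [1, 2, 3, 4, 5, 6, 7, 8, 9, 10] gives [5, 5, 5, 5, 5, 5, 5, 5, 5, 5]; set D = diag(5, 5, 5, 5, 5, 5, 5, 5, 5, 5) and form L = D - A. The multiplicity of 0 as a Laplacian eigenvalue equals the number of connected components. The single zero eigenvalue shows the graph is connected. The largest eigenvalue, 10, is at most the vertex count 10. By the matrix-tree theorem the graph has (1/10) * product of the nonzero eigenvalues = 390625 spanning trees.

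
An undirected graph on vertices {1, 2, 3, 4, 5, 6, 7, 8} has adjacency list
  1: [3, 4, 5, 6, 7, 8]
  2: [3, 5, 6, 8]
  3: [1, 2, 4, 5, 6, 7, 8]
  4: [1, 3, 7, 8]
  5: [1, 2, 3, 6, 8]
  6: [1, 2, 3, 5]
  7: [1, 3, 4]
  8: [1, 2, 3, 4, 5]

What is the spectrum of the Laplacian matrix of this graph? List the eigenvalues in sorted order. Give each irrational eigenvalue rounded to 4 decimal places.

[0, 2.2793, 4, 4.6543, 5.3189, 6.4530, 7.2946, 8]

With the vertex order [1, 2, 3, 4, 5, 6, 7, 8], the degrees are [6, 4, 7, 4, 5, 4, 3, 5], giving D = diag(6, 4, 7, 4, 5, 4, 3, 5) and L = D - A. Since every row of L sums to 0, the all-ones vector is in the kernel and 0 is an eigenvalue. The single zero eigenvalue shows the graph is connected.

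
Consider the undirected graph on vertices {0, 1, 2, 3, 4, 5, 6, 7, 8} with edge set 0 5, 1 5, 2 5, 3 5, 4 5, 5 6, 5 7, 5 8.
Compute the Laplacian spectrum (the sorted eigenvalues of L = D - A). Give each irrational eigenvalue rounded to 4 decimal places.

With the vertex order [0, 1, 2, 3, 4, 5, 6, 7, 8], the degrees are [1, 1, 1, 1, 1, 8, 1, 1, 1], giving D = diag(1, 1, 1, 1, 1, 8, 1, 1, 1) and L = D - A. L is symmetric positive semidefinite, so every eigenvalue is real and nonnegative. The single zero eigenvalue shows the graph is connected. The eigenvalues sum to 16, which equals trace(L) = 2|E|.

[0, 1, 1, 1, 1, 1, 1, 1, 9]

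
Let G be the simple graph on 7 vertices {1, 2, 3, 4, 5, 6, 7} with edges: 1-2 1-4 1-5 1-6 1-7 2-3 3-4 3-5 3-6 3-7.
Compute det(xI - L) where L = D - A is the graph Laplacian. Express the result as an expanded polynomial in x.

x^7 - 20x^6 + 155x^5 - 600x^4 + 1240x^3 - 1312x^2 + 560x

Reading degrees in the order [1, 2, 3, 4, 5, 6, 7] gives [5, 2, 5, 2, 2, 2, 2]; set D = diag(5, 2, 5, 2, 2, 2, 2) and form L = D - A. The eigenvalues of L are [0, 2, 2, 2, 2, 5, 7]; the characteristic polynomial is the product of (x - lambda_i), which multiplies out to x^7 - 20x^6 + 155x^5 - 600x^4 + 1240x^3 - 1312x^2 + 560x. Since p(0) = det(-L) = 0, x divides p(x). The largest eigenvalue, 7, is at most the vertex count 7.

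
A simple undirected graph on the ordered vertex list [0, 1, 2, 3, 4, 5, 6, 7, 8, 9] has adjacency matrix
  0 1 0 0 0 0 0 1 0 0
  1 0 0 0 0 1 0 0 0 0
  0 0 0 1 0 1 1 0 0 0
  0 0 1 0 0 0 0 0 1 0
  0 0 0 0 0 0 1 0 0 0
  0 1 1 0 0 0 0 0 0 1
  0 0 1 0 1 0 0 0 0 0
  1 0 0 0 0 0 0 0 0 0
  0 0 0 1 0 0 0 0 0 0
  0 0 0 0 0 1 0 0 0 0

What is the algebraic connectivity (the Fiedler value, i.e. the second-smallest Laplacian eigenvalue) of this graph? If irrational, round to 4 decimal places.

0.1700

Reading degrees in the order [0, 1, 2, 3, 4, 5, 6, 7, 8, 9] gives [2, 2, 3, 2, 1, 3, 2, 1, 1, 1]; set D = diag(2, 2, 3, 2, 1, 3, 2, 1, 1, 1) and form L = D - A. The smallest Laplacian eigenvalue is always 0. The next one, lambda_2 = 0.1700, measures how hard the graph is to disconnect: larger values mean better connectivity.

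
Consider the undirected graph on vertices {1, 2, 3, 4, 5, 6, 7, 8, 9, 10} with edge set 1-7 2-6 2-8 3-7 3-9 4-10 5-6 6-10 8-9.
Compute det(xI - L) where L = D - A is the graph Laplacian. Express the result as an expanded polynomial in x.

Each diagonal entry of L is the vertex degree and each off-diagonal entry is -1 where an edge is present, 0 otherwise; in the order [1, 2, 3, 4, 5, 6, 7, 8, 9, 10] the diagonal is [1, 2, 2, 1, 1, 3, 2, 2, 2, 2]. L has integer entries, so p(x) = det(xI - L) has integer coefficients. Expanding the determinant yields x^10 - 18x^9 + 135x^8 - 548x^7 + 1309x^6 - 1874x^5 + 1569x^4 - 716x^3 + 153x^2 - 10x. Since p(0) = det(-L) = 0, x divides p(x).

x^10 - 18x^9 + 135x^8 - 548x^7 + 1309x^6 - 1874x^5 + 1569x^4 - 716x^3 + 153x^2 - 10x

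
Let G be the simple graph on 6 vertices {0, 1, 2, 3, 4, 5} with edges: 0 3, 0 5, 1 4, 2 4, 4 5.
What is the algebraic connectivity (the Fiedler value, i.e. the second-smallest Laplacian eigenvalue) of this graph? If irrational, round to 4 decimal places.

Each diagonal entry of L is the vertex degree and each off-diagonal entry is -1 where an edge is present, 0 otherwise; in the order [0, 1, 2, 3, 4, 5] the diagonal is [2, 1, 1, 1, 3, 2]. Computing the eigenvalues of L and sorting gives [0, 0.3249, 1, 1.4608, 3, 4.2143]. The Fiedler value lambda_2 = 0.3249 is strictly positive, so the graph is connected. The eigenvalues sum to 10, which equals trace(L) = 2|E|.

0.3249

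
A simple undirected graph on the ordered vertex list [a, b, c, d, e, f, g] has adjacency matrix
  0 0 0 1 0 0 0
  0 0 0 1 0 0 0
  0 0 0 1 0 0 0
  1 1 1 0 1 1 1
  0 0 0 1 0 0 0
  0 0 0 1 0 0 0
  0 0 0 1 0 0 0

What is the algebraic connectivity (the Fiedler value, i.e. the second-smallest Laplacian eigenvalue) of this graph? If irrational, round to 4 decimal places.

1

Each diagonal entry of L is the vertex degree and each off-diagonal entry is -1 where an edge is present, 0 otherwise; in the order [a, b, c, d, e, f, g] the diagonal is [1, 1, 1, 6, 1, 1, 1]. The sorted Laplacian eigenvalues are [0, 1, 1, 1, 1, 1, 7]; the algebraic connectivity is the second entry, 1.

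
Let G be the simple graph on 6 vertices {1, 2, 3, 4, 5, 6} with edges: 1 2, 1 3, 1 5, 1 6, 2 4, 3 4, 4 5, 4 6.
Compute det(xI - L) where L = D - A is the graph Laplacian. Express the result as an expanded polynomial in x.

Each diagonal entry of L is the vertex degree and each off-diagonal entry is -1 where an edge is present, 0 otherwise; in the order [1, 2, 3, 4, 5, 6] the diagonal is [4, 2, 2, 4, 2, 2]. Computing det(xI - L) by cofactor expansion (or equivalently via sum-over-permutations) gives x^6 - 16x^5 + 96x^4 - 272x^3 + 368x^2 - 192x. Since p(0) = det(-L) = 0, x divides p(x). By the matrix-tree theorem the graph has (1/6) * product of the nonzero eigenvalues = 32 spanning trees.

x^6 - 16x^5 + 96x^4 - 272x^3 + 368x^2 - 192x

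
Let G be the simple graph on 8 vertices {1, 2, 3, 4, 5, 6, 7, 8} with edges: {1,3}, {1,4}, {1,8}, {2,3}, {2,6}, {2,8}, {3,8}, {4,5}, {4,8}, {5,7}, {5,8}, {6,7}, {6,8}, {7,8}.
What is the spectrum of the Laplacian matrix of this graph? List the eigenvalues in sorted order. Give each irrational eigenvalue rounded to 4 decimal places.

With the vertex order [1, 2, 3, 4, 5, 6, 7, 8], the degrees are [3, 3, 3, 3, 3, 3, 3, 7], giving D = diag(3, 3, 3, 3, 3, 3, 3, 7) and L = D - A. The multiplicity of 0 as a Laplacian eigenvalue equals the number of connected components. The single zero eigenvalue shows the graph is connected. The eigenvalues sum to 28, which equals trace(L) = 2|E|. By the matrix-tree theorem the graph has (1/8) * product of the nonzero eigenvalues = 841 spanning trees.

[0, 1.7530, 1.7530, 3.4450, 3.4450, 4.8019, 4.8019, 8]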